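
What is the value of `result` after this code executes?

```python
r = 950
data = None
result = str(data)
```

r = 950; data = None; result = 'None'

'None'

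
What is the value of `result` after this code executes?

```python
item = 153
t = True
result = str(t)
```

item = 153; t = True; result = 'True'

'True'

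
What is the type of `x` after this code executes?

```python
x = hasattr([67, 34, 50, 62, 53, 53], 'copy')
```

hasattr() returns bool

bool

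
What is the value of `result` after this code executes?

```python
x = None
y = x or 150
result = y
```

x = None; y = 150; result = 150

150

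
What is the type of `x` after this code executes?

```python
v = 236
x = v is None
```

'is' comparison returns bool

bool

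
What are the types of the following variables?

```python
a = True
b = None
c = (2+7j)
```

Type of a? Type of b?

a is assigned the constant True, which has type bool; b is assigned None, whose type is NoneType

bool, NoneType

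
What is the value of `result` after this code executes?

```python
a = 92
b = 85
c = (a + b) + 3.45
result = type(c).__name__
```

a is int; b is int; c is float; result = 'float'

'float'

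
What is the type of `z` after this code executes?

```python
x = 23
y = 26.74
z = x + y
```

int + float = float

float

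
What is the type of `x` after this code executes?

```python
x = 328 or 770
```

'or' returns first truthy value (int)

int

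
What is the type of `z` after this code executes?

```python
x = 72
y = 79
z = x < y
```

Comparison returns bool

bool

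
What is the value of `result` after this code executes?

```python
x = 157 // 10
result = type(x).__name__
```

x is int; result = 'int'

'int'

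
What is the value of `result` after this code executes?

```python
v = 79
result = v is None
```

v = 79; result = False

False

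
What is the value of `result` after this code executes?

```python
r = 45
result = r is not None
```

r = 45; result = True

True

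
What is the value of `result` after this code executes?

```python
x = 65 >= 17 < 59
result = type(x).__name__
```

x is bool; result = 'bool'

'bool'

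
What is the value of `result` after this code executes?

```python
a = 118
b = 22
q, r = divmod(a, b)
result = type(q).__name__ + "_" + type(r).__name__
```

a is int; b is int; q is int; r is int; result = 'int_int'

'int_int'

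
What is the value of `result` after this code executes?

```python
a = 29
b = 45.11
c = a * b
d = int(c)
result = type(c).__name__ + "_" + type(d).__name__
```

a is int; b is float; c is float; d is int; result = 'float_int'

'float_int'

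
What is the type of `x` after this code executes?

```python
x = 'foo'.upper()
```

str.upper() returns str

str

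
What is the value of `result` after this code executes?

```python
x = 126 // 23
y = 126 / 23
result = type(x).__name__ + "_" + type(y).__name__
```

x is int; y is float; result = 'int_float'

'int_float'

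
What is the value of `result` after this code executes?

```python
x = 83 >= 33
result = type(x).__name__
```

x is bool; result = 'bool'

'bool'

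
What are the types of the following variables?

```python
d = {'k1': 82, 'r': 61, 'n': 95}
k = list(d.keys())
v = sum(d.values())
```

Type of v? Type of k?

sum of ints is int; list() converts to list

int, list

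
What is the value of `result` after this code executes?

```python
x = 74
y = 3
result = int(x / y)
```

x = 74; y = 3; result = 24

24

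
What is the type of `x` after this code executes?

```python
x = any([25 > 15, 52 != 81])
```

any() returns bool

bool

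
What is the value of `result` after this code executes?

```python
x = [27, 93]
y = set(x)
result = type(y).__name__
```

x is list; y is set; result = 'set'

'set'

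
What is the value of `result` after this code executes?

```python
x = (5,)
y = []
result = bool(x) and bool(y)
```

x = (5,); y = []; result = False

False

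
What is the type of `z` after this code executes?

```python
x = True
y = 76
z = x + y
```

bool + int = int (bool is subclass of int)

int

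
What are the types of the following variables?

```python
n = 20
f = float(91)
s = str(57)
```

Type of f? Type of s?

f is assigned the result of calling float(), which returns a float; s is assigned the result of calling str(), which returns a str

float, str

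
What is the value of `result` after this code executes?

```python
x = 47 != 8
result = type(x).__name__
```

x is bool; result = 'bool'

'bool'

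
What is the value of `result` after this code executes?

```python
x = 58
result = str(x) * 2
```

x = 58; result = '5858'

'5858'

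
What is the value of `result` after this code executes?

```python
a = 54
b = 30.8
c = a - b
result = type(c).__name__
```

a is int; b is float; c is float; result = 'float'

'float'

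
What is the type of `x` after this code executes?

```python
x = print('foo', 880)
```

print() returns None

NoneType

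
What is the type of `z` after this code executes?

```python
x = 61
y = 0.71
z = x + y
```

int + float = float

float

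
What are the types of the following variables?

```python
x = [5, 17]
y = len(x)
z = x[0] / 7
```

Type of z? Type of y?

int / int = float; len() returns int

float, int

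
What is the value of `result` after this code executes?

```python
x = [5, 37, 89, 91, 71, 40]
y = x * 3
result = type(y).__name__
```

x is list; y is list; result = 'list'

'list'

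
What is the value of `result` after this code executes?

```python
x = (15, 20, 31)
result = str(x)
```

x = (15, 20, 31); result = '(15, 20, 31)'

'(15, 20, 31)'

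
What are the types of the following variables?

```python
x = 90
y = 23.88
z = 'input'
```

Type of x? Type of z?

x is assigned a bare integer (no decimal point), so it is an int; z is assigned a quoted string literal, so it is a str

int, str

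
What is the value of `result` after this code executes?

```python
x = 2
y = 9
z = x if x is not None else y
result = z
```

x = 2; y = 9; z = 2; result = 2

2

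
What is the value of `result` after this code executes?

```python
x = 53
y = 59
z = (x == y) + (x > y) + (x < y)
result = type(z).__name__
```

x is int; y is int; z is int; result = 'int'

'int'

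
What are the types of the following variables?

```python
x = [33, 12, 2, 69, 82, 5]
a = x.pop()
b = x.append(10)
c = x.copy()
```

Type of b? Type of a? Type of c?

append() returns None; pop() returns element; copy() returns list

NoneType, int, list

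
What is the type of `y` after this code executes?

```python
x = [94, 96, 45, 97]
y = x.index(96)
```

list.index() returns int

int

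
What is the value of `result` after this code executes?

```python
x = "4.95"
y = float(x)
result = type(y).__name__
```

x is str; y is float; result = 'float'

'float'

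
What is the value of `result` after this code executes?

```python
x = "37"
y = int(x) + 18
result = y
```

x = '37'; y = 55; result = 55

55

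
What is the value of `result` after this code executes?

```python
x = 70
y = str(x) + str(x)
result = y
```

x = 70; y = '7070'; result = '7070'

'7070'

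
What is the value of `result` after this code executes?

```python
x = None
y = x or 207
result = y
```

x = None; y = 207; result = 207

207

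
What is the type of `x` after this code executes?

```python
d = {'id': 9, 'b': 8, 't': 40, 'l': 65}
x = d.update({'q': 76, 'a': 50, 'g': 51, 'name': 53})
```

dict.update() returns None

NoneType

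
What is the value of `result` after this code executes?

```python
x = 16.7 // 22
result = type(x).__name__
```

x is float; result = 'float'

'float'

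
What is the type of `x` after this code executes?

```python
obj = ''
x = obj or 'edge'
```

'or' returns first truthy value (str)

str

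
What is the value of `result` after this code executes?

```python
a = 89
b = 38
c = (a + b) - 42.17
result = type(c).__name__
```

a is int; b is int; c is float; result = 'float'

'float'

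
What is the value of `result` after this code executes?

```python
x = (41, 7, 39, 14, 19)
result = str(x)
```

x = (41, 7, 39, 14, 19); result = '(41, 7, 39, 14, 19)'

'(41, 7, 39, 14, 19)'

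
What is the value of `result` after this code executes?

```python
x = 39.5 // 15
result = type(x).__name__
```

x is float; result = 'float'

'float'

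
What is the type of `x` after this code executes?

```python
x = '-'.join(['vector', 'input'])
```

str.join() returns str

str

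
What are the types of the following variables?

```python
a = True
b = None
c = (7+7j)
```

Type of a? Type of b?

a is assigned the constant True, which has type bool; b is assigned None, whose type is NoneType

bool, NoneType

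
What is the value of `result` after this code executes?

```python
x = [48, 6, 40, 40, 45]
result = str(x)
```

x = [48, 6, 40, 40, 45]; result = '[48, 6, 40, 40, 45]'

'[48, 6, 40, 40, 45]'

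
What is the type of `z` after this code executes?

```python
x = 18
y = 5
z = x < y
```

Comparison returns bool

bool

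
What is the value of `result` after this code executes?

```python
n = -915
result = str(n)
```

n = -915; result = '-915'

'-915'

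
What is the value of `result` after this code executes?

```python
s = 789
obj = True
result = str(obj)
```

s = 789; obj = True; result = 'True'

'True'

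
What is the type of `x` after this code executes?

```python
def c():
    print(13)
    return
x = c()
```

Bare return returns None

NoneType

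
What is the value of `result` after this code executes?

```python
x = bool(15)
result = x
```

x = True; result = True

True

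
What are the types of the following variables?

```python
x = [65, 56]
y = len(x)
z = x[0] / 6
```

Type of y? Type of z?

len() returns int; int / int = float

int, float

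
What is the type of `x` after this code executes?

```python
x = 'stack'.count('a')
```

str.count() returns int

int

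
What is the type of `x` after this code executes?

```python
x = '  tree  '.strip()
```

str.strip() returns str

str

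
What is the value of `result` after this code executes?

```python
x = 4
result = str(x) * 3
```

x = 4; result = '444'

'444'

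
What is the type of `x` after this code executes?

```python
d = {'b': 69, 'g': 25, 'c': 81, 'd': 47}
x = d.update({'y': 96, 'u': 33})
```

dict.update() returns None

NoneType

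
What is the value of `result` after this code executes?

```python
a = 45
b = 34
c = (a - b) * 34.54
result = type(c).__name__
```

a is int; b is int; c is float; result = 'float'

'float'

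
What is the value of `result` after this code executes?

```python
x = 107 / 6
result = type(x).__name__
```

x is float; result = 'float'

'float'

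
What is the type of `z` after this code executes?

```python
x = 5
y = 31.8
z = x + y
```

int + float = float

float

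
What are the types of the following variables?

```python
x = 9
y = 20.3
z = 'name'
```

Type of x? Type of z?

x is assigned a bare integer (no decimal point), so it is an int; z is assigned a quoted string literal, so it is a str

int, str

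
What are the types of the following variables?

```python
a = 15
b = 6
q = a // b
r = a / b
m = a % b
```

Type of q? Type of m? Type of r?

// returns int; % of ints returns int; / returns float

int, int, float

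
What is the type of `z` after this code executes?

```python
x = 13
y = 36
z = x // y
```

int // int = int

int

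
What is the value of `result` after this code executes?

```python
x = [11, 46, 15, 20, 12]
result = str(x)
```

x = [11, 46, 15, 20, 12]; result = '[11, 46, 15, 20, 12]'

'[11, 46, 15, 20, 12]'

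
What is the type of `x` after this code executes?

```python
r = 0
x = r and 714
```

'and' returns first falsy value (0 is int)

int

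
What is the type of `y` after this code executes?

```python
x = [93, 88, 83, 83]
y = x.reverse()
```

list.reverse() returns None

NoneType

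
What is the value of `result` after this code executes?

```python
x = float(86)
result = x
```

x = 86.0; result = 86.0

86.0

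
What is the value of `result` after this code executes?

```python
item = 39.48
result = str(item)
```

item = 39.48; result = '39.48'

'39.48'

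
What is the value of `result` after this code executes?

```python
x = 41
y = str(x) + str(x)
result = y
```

x = 41; y = '4141'; result = '4141'

'4141'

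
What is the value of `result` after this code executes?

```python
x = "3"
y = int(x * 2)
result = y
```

x = '3'; y = 33; result = 33

33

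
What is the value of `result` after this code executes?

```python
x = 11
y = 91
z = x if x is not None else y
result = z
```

x = 11; y = 91; z = 11; result = 11

11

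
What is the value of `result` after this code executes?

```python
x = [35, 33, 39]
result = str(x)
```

x = [35, 33, 39]; result = '[35, 33, 39]'

'[35, 33, 39]'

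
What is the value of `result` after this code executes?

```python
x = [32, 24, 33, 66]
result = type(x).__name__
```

x is list; result = 'list'

'list'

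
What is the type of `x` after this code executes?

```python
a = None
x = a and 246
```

'and' returns first falsy value (None)

NoneType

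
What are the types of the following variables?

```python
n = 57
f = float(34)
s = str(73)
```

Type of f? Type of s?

f is assigned the result of calling float(), which returns a float; s is assigned the result of calling str(), which returns a str

float, str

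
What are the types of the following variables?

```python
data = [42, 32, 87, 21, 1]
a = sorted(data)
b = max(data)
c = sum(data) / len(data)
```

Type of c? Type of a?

int / int = float; sorted() returns list

float, list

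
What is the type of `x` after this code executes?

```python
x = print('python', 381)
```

print() returns None

NoneType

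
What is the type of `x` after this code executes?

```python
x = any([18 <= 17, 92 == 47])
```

any() returns bool

bool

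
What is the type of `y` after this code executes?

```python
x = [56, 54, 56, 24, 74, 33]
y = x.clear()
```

list.clear() returns None

NoneType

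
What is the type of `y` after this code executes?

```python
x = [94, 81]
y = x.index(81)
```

list.index() returns int

int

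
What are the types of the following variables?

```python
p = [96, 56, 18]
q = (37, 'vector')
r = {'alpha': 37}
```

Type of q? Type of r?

q is assigned a tuple (parenthesized, comma-separated values); r is assigned a dict literal ({key: value})

tuple, dict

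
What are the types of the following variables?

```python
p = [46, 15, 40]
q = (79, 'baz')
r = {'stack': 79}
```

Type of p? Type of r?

p is assigned a list literal (square brackets); r is assigned a dict literal ({key: value})

list, dict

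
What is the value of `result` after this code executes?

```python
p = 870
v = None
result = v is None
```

p = 870; v = None; result = True

True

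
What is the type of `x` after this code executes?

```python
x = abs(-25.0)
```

abs() of float returns float

float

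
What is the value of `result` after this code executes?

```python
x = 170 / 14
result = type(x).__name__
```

x is float; result = 'float'

'float'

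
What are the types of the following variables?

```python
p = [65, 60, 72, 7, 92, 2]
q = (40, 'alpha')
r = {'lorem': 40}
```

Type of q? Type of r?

q is assigned a tuple (parenthesized, comma-separated values); r is assigned a dict literal ({key: value})

tuple, dict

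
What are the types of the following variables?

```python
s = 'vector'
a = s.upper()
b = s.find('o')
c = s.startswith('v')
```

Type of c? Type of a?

startswith() returns bool; upper() returns str

bool, str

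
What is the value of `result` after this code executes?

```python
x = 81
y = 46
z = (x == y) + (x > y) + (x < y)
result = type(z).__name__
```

x is int; y is int; z is int; result = 'int'

'int'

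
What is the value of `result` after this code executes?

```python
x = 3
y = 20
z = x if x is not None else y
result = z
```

x = 3; y = 20; z = 3; result = 3

3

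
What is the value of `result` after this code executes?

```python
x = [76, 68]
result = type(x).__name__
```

x is list; result = 'list'

'list'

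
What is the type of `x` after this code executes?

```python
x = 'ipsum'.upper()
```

str.upper() returns str

str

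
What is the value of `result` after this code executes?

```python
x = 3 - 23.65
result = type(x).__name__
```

x is float; result = 'float'

'float'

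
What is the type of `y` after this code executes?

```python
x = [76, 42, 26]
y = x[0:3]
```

Slicing a list returns a list

list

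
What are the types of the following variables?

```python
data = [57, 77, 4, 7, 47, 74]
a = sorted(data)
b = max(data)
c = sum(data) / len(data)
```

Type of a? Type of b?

sorted() returns list; max of ints returns int

list, int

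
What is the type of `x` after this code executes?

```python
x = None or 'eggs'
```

'or' with None returns the other truthy value (str)

str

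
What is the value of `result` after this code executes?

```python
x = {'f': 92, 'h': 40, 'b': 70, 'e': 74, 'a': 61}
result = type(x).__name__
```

x is dict; result = 'dict'

'dict'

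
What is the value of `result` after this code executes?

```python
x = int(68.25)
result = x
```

x = 68; result = 68

68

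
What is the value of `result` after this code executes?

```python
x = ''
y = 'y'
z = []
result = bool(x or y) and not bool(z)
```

x = ''; y = 'y'; z = []; result = True

True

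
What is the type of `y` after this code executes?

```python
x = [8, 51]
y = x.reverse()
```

list.reverse() returns None

NoneType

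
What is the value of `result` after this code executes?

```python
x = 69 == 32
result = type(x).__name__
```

x is bool; result = 'bool'

'bool'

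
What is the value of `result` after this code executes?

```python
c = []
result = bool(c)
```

c = []; result = False

False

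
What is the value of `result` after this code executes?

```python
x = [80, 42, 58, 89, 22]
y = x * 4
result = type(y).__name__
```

x is list; y is list; result = 'list'

'list'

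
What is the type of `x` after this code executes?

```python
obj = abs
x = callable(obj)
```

callable() returns bool

bool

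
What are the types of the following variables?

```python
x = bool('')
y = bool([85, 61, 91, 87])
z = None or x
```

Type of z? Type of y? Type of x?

None or bool returns the bool; bool() returns bool; bool() returns bool

bool, bool, bool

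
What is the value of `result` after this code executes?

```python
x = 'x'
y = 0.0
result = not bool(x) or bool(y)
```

x = 'x'; y = 0.0; result = False

False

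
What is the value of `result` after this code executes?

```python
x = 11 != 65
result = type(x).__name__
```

x is bool; result = 'bool'

'bool'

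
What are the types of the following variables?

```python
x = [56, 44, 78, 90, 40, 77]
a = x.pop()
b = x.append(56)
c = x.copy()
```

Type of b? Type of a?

append() returns None; pop() returns element

NoneType, int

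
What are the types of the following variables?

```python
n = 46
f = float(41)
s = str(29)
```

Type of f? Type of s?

f is assigned the result of calling float(), which returns a float; s is assigned the result of calling str(), which returns a str

float, str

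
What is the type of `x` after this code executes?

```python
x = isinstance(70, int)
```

isinstance() returns bool

bool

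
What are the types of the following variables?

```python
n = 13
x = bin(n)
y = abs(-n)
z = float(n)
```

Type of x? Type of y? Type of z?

bin() returns str; abs() of int returns int; float() returns float

str, int, float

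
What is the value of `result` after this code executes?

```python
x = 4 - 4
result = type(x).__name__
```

x is int; result = 'int'

'int'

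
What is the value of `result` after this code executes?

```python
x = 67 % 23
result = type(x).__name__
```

x is int; result = 'int'

'int'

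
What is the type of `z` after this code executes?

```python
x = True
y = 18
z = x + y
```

bool + int = int (bool is subclass of int)

int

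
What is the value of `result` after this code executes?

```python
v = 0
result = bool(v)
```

v = 0; result = False

False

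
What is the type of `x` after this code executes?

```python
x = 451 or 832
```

'or' returns first truthy value (int)

int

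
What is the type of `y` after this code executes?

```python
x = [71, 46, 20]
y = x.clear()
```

list.clear() returns None

NoneType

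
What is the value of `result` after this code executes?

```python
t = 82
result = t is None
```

t = 82; result = False

False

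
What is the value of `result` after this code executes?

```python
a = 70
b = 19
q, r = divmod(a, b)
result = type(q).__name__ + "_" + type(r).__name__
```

a is int; b is int; q is int; r is int; result = 'int_int'

'int_int'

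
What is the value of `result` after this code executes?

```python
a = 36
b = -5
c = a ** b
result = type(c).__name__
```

a is int; b is int; c is float; result = 'float'

'float'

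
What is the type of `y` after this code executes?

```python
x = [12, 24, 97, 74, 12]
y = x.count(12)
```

list.count() returns int

int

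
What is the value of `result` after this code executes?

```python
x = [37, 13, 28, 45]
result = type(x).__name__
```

x is list; result = 'list'

'list'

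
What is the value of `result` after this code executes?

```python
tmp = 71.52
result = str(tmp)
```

tmp = 71.52; result = '71.52'

'71.52'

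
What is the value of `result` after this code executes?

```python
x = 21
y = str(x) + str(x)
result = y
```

x = 21; y = '2121'; result = '2121'

'2121'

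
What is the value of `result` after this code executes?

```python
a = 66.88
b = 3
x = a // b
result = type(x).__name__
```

a is float; b is int; x is float; result = 'float'

'float'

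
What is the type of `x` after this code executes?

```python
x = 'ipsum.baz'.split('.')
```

str.split() returns list

list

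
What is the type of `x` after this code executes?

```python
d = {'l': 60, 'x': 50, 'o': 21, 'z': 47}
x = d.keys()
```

.keys() returns dict_keys view

dict_keys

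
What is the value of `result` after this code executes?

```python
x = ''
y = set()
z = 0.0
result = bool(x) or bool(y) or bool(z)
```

x = ''; y = set(); z = 0.0; result = False

False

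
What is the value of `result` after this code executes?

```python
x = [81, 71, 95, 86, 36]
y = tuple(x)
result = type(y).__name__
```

x is list; y is tuple; result = 'tuple'

'tuple'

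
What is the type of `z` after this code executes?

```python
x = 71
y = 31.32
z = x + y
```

int + float = float

float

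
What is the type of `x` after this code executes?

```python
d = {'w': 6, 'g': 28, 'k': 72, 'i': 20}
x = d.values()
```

.values() returns dict_values view

dict_values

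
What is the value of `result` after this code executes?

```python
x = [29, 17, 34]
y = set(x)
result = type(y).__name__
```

x is list; y is set; result = 'set'

'set'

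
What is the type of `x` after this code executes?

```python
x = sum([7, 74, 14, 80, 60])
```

sum() of ints returns int

int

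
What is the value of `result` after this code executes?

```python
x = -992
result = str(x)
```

x = -992; result = '-992'

'-992'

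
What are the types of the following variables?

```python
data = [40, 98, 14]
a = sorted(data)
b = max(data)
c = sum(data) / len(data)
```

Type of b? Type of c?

max of ints returns int; int / int = float

int, float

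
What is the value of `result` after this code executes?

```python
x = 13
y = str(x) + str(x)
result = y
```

x = 13; y = '1313'; result = '1313'

'1313'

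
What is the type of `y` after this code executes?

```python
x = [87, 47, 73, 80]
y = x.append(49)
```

list.append() returns None (mutates in place)

NoneType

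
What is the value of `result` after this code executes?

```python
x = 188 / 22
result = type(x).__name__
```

x is float; result = 'float'

'float'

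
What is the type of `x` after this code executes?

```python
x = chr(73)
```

chr() returns str (single char)

str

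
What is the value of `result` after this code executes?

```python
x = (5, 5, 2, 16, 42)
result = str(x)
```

x = (5, 5, 2, 16, 42); result = '(5, 5, 2, 16, 42)'

'(5, 5, 2, 16, 42)'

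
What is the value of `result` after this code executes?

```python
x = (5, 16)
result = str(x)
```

x = (5, 16); result = '(5, 16)'

'(5, 16)'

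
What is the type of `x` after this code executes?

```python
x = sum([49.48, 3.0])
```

sum() of floats returns float

float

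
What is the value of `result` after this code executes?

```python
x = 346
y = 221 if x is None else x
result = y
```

x = 346; y = 346; result = 346

346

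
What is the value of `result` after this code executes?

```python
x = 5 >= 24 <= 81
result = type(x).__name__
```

x is bool; result = 'bool'

'bool'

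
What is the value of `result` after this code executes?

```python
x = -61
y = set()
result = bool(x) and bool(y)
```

x = -61; y = set(); result = False

False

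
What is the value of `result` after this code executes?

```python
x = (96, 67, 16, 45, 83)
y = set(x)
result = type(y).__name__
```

x is tuple; y is set; result = 'set'

'set'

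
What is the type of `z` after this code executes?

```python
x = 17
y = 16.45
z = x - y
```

int - float = float

float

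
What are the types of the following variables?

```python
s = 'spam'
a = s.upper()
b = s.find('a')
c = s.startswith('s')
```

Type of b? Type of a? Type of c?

find() returns int; upper() returns str; startswith() returns bool

int, str, bool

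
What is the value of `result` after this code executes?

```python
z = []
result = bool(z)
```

z = []; result = False

False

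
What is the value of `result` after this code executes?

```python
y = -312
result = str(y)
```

y = -312; result = '-312'

'-312'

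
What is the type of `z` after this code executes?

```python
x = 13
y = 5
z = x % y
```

int % int = int

int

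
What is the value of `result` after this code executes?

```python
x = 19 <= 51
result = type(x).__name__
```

x is bool; result = 'bool'

'bool'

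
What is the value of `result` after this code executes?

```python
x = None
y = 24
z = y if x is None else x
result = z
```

x = None; y = 24; z = 24; result = 24

24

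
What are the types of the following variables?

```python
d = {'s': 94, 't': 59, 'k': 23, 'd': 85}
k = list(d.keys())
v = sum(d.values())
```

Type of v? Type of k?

sum of ints is int; list() converts to list

int, list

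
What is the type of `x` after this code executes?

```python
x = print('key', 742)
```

print() returns None

NoneType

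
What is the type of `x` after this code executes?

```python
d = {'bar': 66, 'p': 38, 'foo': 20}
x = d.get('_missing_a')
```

dict.get() returns None when key not found

NoneType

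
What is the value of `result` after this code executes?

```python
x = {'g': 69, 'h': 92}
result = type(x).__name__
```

x is dict; result = 'dict'

'dict'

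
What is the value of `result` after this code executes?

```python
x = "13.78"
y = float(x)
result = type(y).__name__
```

x is str; y is float; result = 'float'

'float'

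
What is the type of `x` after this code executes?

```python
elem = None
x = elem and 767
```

'and' returns first falsy value (None)

NoneType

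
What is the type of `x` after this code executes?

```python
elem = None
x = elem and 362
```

'and' returns first falsy value (None)

NoneType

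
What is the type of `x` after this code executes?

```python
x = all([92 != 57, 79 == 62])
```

all() returns bool

bool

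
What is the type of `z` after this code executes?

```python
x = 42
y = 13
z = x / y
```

int / int = float

float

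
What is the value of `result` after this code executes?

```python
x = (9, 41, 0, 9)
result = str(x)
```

x = (9, 41, 0, 9); result = '(9, 41, 0, 9)'

'(9, 41, 0, 9)'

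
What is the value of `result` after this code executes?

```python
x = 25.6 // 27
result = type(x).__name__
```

x is float; result = 'float'

'float'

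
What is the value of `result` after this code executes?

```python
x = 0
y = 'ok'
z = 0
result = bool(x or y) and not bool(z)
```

x = 0; y = 'ok'; z = 0; result = True

True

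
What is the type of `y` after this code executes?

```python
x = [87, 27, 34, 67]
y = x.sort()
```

list.sort() returns None (mutates in place)

NoneType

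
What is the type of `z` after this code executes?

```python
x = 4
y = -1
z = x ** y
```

int ** negative = float

float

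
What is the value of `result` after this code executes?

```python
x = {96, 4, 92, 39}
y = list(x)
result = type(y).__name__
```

x is set; y is list; result = 'list'

'list'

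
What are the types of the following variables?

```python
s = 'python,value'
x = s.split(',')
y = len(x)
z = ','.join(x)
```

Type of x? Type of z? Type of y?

str.split() returns list; str.join() returns str; len() returns int

list, str, int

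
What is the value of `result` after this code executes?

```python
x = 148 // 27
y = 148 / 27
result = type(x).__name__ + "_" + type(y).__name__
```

x is int; y is float; result = 'int_float'

'int_float'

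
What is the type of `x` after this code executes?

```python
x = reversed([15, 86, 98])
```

reversed() on a list returns list_reverseiterator

list_reverseiterator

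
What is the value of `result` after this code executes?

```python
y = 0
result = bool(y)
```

y = 0; result = False

False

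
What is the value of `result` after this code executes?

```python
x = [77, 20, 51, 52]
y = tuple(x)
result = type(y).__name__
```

x is list; y is tuple; result = 'tuple'

'tuple'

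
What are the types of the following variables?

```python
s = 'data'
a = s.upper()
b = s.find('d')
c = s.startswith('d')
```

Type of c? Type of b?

startswith() returns bool; find() returns int

bool, int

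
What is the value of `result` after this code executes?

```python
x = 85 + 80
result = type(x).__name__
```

x is int; result = 'int'

'int'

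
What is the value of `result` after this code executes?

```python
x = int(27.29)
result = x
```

x = 27; result = 27

27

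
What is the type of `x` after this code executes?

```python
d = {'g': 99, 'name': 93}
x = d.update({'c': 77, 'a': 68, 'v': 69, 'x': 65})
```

dict.update() returns None

NoneType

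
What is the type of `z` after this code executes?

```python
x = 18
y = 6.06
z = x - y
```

int - float = float

float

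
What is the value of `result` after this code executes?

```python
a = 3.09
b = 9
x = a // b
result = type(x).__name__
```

a is float; b is int; x is float; result = 'float'

'float'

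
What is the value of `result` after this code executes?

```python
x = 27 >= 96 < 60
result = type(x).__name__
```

x is bool; result = 'bool'

'bool'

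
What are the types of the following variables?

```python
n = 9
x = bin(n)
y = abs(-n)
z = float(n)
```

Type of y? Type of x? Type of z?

abs() of int returns int; bin() returns str; float() returns float

int, str, float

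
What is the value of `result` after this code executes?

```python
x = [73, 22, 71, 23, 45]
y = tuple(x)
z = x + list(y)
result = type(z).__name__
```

x is list; y is tuple; z is list; result = 'list'

'list'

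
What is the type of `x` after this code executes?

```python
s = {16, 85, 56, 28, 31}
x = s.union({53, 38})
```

set.union() returns a new set

set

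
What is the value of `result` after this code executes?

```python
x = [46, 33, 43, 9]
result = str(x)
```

x = [46, 33, 43, 9]; result = '[46, 33, 43, 9]'

'[46, 33, 43, 9]'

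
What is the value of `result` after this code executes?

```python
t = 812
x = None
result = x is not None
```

t = 812; x = None; result = False

False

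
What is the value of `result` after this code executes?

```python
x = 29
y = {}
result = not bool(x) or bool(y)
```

x = 29; y = {}; result = False

False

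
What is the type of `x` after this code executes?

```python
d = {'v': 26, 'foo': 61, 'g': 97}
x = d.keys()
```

.keys() returns dict_keys view

dict_keys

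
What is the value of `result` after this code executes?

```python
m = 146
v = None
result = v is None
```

m = 146; v = None; result = True

True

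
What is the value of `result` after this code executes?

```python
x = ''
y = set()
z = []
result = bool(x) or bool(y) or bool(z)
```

x = ''; y = set(); z = []; result = False

False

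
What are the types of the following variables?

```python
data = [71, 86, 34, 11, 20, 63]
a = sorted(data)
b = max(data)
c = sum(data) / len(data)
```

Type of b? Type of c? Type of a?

max of ints returns int; int / int = float; sorted() returns list

int, float, list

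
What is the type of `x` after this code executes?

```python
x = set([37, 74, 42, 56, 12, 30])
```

set() constructor returns set

set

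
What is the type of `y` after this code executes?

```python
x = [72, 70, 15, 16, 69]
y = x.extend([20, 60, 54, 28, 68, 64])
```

list.extend() returns None

NoneType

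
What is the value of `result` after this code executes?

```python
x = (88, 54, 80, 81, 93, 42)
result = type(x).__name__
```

x is tuple; result = 'tuple'

'tuple'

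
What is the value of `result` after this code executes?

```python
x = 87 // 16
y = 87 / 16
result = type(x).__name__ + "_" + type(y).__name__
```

x is int; y is float; result = 'int_float'

'int_float'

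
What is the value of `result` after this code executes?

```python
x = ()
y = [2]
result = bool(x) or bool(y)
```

x = (); y = [2]; result = True

True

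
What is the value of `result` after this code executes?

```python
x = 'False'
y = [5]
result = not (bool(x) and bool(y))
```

x = 'False'; y = [5]; result = False

False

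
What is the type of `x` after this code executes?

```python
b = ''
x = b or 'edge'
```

'or' returns first truthy value (str)

str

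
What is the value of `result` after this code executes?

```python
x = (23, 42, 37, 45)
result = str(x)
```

x = (23, 42, 37, 45); result = '(23, 42, 37, 45)'

'(23, 42, 37, 45)'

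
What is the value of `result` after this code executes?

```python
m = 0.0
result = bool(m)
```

m = 0.0; result = False

False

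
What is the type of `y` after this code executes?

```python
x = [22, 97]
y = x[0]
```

Indexing list[int] returns int

int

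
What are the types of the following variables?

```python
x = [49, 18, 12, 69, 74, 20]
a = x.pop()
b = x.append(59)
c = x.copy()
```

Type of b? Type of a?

append() returns None; pop() returns element

NoneType, int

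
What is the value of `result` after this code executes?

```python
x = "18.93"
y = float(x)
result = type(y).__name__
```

x is str; y is float; result = 'float'

'float'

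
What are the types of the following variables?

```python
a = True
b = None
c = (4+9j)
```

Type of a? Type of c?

a is assigned the constant True, which has type bool; c is assigned (4+9j), an int plus an imaginary literal (j suffix), which evaluates to complex

bool, complex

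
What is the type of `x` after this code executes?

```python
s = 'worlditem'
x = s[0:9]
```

Slicing a str returns str

str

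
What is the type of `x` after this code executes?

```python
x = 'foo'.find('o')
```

str.find() returns int index

int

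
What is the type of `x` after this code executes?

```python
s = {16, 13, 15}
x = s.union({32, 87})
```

set.union() returns a new set

set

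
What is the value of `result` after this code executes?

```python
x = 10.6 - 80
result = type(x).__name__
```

x is float; result = 'float'

'float'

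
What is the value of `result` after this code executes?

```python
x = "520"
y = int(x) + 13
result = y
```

x = '520'; y = 533; result = 533

533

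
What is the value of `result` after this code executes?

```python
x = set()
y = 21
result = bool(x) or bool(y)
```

x = set(); y = 21; result = True

True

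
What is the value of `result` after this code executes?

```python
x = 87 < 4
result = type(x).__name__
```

x is bool; result = 'bool'

'bool'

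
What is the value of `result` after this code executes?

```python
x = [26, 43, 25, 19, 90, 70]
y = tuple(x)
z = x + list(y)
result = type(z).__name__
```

x is list; y is tuple; z is list; result = 'list'

'list'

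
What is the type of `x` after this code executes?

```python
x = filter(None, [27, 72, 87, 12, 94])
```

filter() returns a filter object

filter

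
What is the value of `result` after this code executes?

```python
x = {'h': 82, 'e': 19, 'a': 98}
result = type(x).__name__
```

x is dict; result = 'dict'

'dict'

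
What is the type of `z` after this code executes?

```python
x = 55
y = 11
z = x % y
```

int % int = int

int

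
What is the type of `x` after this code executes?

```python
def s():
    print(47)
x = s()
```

Function without return returns None

NoneType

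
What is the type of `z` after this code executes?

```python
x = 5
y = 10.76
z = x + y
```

int + float = float

float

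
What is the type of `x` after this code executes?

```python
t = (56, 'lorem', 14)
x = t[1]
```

Index 1 of tuple is a str literal

str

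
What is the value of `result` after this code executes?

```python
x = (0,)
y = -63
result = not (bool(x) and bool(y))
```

x = (0,); y = -63; result = False

False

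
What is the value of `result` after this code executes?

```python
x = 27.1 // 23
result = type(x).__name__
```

x is float; result = 'float'

'float'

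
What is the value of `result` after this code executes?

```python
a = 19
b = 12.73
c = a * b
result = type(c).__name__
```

a is int; b is float; c is float; result = 'float'

'float'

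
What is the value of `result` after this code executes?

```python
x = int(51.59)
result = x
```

x = 51; result = 51

51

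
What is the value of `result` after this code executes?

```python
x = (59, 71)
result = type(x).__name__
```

x is tuple; result = 'tuple'

'tuple'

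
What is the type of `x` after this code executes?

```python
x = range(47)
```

range() returns a range object

range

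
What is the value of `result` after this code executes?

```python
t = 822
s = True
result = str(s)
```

t = 822; s = True; result = 'True'

'True'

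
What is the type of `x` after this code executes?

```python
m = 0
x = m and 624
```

'and' returns first falsy value (0 is int)

int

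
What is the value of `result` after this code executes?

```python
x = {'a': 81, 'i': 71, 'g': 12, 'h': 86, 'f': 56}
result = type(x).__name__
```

x is dict; result = 'dict'

'dict'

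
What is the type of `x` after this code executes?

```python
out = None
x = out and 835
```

'and' returns first falsy value (None)

NoneType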